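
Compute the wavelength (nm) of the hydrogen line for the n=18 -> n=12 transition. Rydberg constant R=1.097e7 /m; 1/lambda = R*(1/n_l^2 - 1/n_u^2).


1/lambda = R * (1/n_l^2 - 1/n_u^2)
= 1.097e7 * (1/12^2 - 1/18^2)
= 1.097e7 * (0.006944 - 0.003086)
= 1.097e7 * 0.003858
= 4.2323e+04 /m
lambda = 1 / 4.2323e+04 = 23628.0766 nm

23628.0766


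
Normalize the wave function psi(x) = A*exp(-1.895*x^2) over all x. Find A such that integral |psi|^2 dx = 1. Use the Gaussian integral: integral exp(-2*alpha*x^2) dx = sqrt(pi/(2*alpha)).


integral |psi|^2 dx = A^2 * sqrt(pi/(2*alpha)) = 1
A^2 = sqrt(2*alpha/pi)
= sqrt(2 * 1.895 / pi)
= 1.09836
A = sqrt(1.09836)
= 1.048

1.048


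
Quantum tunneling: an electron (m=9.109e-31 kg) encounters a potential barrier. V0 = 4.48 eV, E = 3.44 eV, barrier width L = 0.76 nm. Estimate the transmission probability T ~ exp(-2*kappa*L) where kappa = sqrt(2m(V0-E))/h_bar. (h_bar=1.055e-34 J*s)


V0 - E = 1.04 eV = 1.6661e-19 J
kappa = sqrt(2 * m * (V0-E)) / h_bar
= sqrt(2 * 9.109e-31 * 1.6661e-19) / 1.055e-34
= 5.2221e+09 /m
2*kappa*L = 2 * 5.2221e+09 * 0.76e-9
= 7.9376
T = exp(-7.9376) = 3.570611e-04

3.570611e-04


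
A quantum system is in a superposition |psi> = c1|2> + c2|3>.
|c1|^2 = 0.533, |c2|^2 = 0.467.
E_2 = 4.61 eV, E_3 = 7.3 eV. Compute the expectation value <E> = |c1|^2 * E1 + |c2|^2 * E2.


<E> = |c1|^2 * E1 + |c2|^2 * E2
= 0.533 * 4.61 + 0.467 * 7.3
= 2.4571 + 3.4091
= 5.8662 eV

5.8662


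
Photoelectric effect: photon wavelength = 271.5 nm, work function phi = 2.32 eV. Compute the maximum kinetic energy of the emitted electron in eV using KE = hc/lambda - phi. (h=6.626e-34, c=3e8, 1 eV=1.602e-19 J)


E_photon = hc / lambda
= (6.626e-34)(3e8) / (271.5e-9)
= 7.3215e-19 J
= 4.5703 eV
KE = E_photon - phi
= 4.5703 - 2.32
= 2.2503 eV

2.2503


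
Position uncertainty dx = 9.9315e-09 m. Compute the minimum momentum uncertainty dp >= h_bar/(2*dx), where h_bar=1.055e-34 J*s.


dp = h_bar / (2 * dx)
= 1.055e-34 / (2 * 9.9315e-09)
= 1.055e-34 / 1.9863e-08
= 5.3114e-27 kg*m/s

5.3114e-27


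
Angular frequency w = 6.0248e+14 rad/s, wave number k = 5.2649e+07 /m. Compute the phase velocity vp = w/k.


vp = w / k
= 6.0248e+14 / 5.2649e+07
= 1.1443e+07 m/s

1.1443e+07


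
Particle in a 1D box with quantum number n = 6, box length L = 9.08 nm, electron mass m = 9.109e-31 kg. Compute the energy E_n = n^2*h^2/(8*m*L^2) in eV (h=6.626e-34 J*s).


E = n^2 * h^2 / (8 * m * L^2)
= 6^2 * (6.626e-34)^2 / (8 * 9.109e-31 * (9.08e-9)^2)
= 36 * 4.3904e-67 / (8 * 9.109e-31 * 8.2446e-17)
= 2.6307e-20 J
= 0.1642 eV

0.1642


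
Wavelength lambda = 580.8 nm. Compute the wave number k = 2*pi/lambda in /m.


k = 2 * pi / lambda
= 6.2832 / (580.8e-9)
= 6.2832 / 5.8080e-07
= 1.0818e+07 /m

1.0818e+07


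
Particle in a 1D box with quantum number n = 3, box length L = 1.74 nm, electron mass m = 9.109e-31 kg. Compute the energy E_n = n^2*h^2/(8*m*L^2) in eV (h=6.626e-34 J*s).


E = n^2 * h^2 / (8 * m * L^2)
= 3^2 * (6.626e-34)^2 / (8 * 9.109e-31 * (1.74e-9)^2)
= 9 * 4.3904e-67 / (8 * 9.109e-31 * 3.0276e-18)
= 1.7910e-19 J
= 1.118 eV

1.118


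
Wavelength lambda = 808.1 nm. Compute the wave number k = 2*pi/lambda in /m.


k = 2 * pi / lambda
= 6.2832 / (808.1e-9)
= 6.2832 / 8.0810e-07
= 7.7753e+06 /m

7.7753e+06


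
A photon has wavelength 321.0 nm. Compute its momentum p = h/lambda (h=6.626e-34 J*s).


p = h / lambda
= 6.626e-34 / (321.0e-9)
= 6.626e-34 / 3.2100e-07
= 2.0642e-27 kg*m/s

2.0642e-27


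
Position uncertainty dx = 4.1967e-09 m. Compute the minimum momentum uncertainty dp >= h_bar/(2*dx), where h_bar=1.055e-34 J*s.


dp = h_bar / (2 * dx)
= 1.055e-34 / (2 * 4.1967e-09)
= 1.055e-34 / 8.3934e-09
= 1.2569e-26 kg*m/s

1.2569e-26


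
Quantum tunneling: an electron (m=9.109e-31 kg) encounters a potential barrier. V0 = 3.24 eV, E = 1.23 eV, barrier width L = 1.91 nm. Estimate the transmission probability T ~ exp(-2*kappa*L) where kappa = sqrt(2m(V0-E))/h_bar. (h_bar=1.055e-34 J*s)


V0 - E = 2.01 eV = 3.2200e-19 J
kappa = sqrt(2 * m * (V0-E)) / h_bar
= sqrt(2 * 9.109e-31 * 3.2200e-19) / 1.055e-34
= 7.2598e+09 /m
2*kappa*L = 2 * 7.2598e+09 * 1.91e-9
= 27.7326
T = exp(-27.7326) = 9.034129e-13

9.034129e-13


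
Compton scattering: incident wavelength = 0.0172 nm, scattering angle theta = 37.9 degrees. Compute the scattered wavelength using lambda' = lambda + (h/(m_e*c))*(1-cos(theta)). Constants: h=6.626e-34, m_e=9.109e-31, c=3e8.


Compton wavelength: h/(m_e*c) = 2.4247e-12 m
d_lambda = 2.4247e-12 * (1 - cos(37.9 deg))
= 2.4247e-12 * 0.210916
= 5.1141e-13 m = 0.000511 nm
lambda' = 0.0172 + 0.000511
= 0.017711 nm

0.017711


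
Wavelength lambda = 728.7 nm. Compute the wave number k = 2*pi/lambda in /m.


k = 2 * pi / lambda
= 6.2832 / (728.7e-9)
= 6.2832 / 7.2870e-07
= 8.6225e+06 /m

8.6225e+06


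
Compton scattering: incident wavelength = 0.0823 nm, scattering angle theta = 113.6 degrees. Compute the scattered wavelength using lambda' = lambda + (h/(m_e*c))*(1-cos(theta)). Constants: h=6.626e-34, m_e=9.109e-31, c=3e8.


Compton wavelength: h/(m_e*c) = 2.4247e-12 m
d_lambda = 2.4247e-12 * (1 - cos(113.6 deg))
= 2.4247e-12 * 1.400349
= 3.3954e-12 m = 0.003395 nm
lambda' = 0.0823 + 0.003395
= 0.085695 nm

0.085695


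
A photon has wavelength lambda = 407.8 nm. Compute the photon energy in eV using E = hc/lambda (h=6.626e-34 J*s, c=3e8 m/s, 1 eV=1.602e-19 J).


E = hc / lambda
= (6.626e-34)(3e8) / (407.8e-9)
= 1.9878e-25 / 4.0780e-07
= 4.8744e-19 J
Converting to eV: 4.8744e-19 / 1.602e-19
= 3.0427 eV

3.0427


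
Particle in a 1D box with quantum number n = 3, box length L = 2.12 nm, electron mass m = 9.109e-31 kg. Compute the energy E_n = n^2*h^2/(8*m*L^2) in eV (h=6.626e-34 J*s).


E = n^2 * h^2 / (8 * m * L^2)
= 3^2 * (6.626e-34)^2 / (8 * 9.109e-31 * (2.12e-9)^2)
= 9 * 4.3904e-67 / (8 * 9.109e-31 * 4.4944e-18)
= 1.2065e-19 J
= 0.7531 eV

0.7531


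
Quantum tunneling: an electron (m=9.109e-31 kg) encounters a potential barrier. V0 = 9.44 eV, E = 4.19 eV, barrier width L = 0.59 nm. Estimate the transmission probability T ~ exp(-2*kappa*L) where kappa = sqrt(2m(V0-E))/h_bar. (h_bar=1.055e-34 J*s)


V0 - E = 5.25 eV = 8.4105e-19 J
kappa = sqrt(2 * m * (V0-E)) / h_bar
= sqrt(2 * 9.109e-31 * 8.4105e-19) / 1.055e-34
= 1.1733e+10 /m
2*kappa*L = 2 * 1.1733e+10 * 0.59e-9
= 13.8449
T = exp(-13.8449) = 9.710079e-07

9.710079e-07


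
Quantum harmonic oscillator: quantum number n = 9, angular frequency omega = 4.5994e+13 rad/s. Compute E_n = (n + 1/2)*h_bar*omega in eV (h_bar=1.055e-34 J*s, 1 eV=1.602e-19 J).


E = (n + 1/2) * h_bar * omega
= (9 + 0.5) * 1.055e-34 * 4.5994e+13
= 9.5 * 4.8524e-21
= 4.6097e-20 J
= 0.2877 eV

0.2877


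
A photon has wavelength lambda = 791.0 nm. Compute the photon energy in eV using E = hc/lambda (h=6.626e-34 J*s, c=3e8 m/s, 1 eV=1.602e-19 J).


E = hc / lambda
= (6.626e-34)(3e8) / (791.0e-9)
= 1.9878e-25 / 7.9100e-07
= 2.5130e-19 J
Converting to eV: 2.5130e-19 / 1.602e-19
= 1.5687 eV

1.5687


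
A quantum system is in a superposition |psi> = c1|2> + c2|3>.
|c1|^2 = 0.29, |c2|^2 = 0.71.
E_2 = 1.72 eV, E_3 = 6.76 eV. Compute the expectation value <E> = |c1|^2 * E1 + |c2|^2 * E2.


<E> = |c1|^2 * E1 + |c2|^2 * E2
= 0.29 * 1.72 + 0.71 * 6.76
= 0.4988 + 4.7996
= 5.2984 eV

5.2984


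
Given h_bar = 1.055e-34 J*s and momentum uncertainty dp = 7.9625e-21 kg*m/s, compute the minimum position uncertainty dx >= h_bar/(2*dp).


dx = h_bar / (2 * dp)
= 1.055e-34 / (2 * 7.9625e-21)
= 1.055e-34 / 1.5925e-20
= 6.6248e-15 m

6.6248e-15


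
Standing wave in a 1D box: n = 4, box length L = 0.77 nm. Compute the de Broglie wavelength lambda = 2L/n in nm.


lambda = 2L / n
= 2 * 0.77 / 4
= 1.54 / 4
= 0.385 nm

0.385


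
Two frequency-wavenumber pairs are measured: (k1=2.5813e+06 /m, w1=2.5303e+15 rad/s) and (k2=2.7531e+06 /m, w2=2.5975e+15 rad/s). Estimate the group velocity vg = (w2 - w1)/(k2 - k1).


vg = (w2 - w1) / (k2 - k1)
= (2.5975e+15 - 2.5303e+15) / (2.7531e+06 - 2.5813e+06)
= 6.7200e+13 / 1.7180e+05
= 3.9115e+08 m/s

3.9115e+08


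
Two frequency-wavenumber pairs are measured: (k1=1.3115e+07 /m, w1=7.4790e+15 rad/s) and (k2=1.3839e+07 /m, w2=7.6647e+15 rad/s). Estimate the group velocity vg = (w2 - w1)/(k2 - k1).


vg = (w2 - w1) / (k2 - k1)
= (7.6647e+15 - 7.4790e+15) / (1.3839e+07 - 1.3115e+07)
= 1.8570e+14 / 7.2400e+05
= 2.5649e+08 m/s

2.5649e+08


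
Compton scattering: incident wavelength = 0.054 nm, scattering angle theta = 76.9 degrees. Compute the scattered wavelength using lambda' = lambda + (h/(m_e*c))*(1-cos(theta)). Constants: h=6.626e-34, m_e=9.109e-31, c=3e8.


Compton wavelength: h/(m_e*c) = 2.4247e-12 m
d_lambda = 2.4247e-12 * (1 - cos(76.9 deg))
= 2.4247e-12 * 0.773349
= 1.8751e-12 m = 0.001875 nm
lambda' = 0.054 + 0.001875
= 0.055875 nm

0.055875


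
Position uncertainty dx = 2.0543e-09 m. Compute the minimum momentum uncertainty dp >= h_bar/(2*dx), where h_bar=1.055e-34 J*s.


dp = h_bar / (2 * dx)
= 1.055e-34 / (2 * 2.0543e-09)
= 1.055e-34 / 4.1086e-09
= 2.5678e-26 kg*m/s

2.5678e-26


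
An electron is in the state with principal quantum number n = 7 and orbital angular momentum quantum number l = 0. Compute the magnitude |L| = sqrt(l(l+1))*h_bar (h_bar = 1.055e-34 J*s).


L = sqrt(l*(l+1)) * h_bar
= sqrt(0 * 1) * 1.055e-34
= sqrt(0) * 1.055e-34
= 0.0 * 1.055e-34
= 0.0000e+00 J*s

0.0000e+00


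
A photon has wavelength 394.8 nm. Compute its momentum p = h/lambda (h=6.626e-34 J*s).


p = h / lambda
= 6.626e-34 / (394.8e-9)
= 6.626e-34 / 3.9480e-07
= 1.6783e-27 kg*m/s

1.6783e-27


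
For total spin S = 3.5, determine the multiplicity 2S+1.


Spin multiplicity = 2S + 1
= 2 * 3.5 + 1
= 7.0 + 1
= 8

8


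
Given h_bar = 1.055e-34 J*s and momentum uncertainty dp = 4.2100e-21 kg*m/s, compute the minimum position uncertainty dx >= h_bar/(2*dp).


dx = h_bar / (2 * dp)
= 1.055e-34 / (2 * 4.2100e-21)
= 1.055e-34 / 8.4200e-21
= 1.2530e-14 m

1.2530e-14


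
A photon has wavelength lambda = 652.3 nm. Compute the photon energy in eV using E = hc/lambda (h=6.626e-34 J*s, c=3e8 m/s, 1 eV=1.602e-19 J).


E = hc / lambda
= (6.626e-34)(3e8) / (652.3e-9)
= 1.9878e-25 / 6.5230e-07
= 3.0474e-19 J
Converting to eV: 3.0474e-19 / 1.602e-19
= 1.9022 eV

1.9022


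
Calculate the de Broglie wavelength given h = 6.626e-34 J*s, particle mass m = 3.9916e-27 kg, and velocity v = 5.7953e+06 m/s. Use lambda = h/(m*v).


lambda = h / (m * v)
= 6.626e-34 / (3.9916e-27 * 5.7953e+06)
= 6.626e-34 / 2.3133e-20
= 2.8644e-14 m

2.8644e-14


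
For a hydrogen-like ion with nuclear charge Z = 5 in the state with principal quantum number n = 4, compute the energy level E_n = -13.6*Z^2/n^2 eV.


E_n = -13.6 * Z^2 / n^2
= -13.6 * 5^2 / 4^2
= -13.6 * 25 / 16
= -21.25 eV

-21.25


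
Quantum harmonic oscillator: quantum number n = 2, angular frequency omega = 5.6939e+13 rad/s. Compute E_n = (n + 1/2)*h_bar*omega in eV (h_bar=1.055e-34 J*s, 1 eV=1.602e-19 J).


E = (n + 1/2) * h_bar * omega
= (2 + 0.5) * 1.055e-34 * 5.6939e+13
= 2.5 * 6.0071e-21
= 1.5018e-20 J
= 0.0937 eV

0.0937


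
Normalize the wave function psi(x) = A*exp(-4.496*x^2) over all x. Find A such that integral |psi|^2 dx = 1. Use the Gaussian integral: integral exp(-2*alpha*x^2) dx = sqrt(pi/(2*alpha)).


integral |psi|^2 dx = A^2 * sqrt(pi/(2*alpha)) = 1
A^2 = sqrt(2*alpha/pi)
= sqrt(2 * 4.496 / pi)
= 1.691816
A = sqrt(1.691816)
= 1.3007

1.3007


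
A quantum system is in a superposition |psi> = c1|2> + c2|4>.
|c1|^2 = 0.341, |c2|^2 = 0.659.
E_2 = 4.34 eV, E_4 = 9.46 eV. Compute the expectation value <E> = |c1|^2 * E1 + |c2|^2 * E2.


<E> = |c1|^2 * E1 + |c2|^2 * E2
= 0.341 * 4.34 + 0.659 * 9.46
= 1.4799 + 6.2341
= 7.7141 eV

7.7141


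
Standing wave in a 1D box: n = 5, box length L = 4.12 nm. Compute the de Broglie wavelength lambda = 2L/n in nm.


lambda = 2L / n
= 2 * 4.12 / 5
= 8.24 / 5
= 1.648 nm

1.648


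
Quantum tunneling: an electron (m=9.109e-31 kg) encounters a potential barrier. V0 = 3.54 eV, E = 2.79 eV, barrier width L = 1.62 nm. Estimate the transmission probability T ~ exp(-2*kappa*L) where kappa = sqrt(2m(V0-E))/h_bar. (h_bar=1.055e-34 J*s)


V0 - E = 0.75 eV = 1.2015e-19 J
kappa = sqrt(2 * m * (V0-E)) / h_bar
= sqrt(2 * 9.109e-31 * 1.2015e-19) / 1.055e-34
= 4.4347e+09 /m
2*kappa*L = 2 * 4.4347e+09 * 1.62e-9
= 14.3683
T = exp(-14.3683) = 5.753541e-07

5.753541e-07


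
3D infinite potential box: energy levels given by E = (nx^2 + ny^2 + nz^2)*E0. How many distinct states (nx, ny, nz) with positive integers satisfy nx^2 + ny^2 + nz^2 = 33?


Enumerate all (nx, ny, nz) with nx^2 + ny^2 + nz^2 = 33:
(1,4,4)
(2,2,5)
(2,5,2)
(4,1,4)
(4,4,1)
(5,2,2)
Total degeneracy = 6

6


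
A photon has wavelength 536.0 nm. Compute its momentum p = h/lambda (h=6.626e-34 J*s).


p = h / lambda
= 6.626e-34 / (536.0e-9)
= 6.626e-34 / 5.3600e-07
= 1.2362e-27 kg*m/s

1.2362e-27


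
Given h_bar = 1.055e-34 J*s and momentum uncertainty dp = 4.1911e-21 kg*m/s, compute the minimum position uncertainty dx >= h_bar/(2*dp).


dx = h_bar / (2 * dp)
= 1.055e-34 / (2 * 4.1911e-21)
= 1.055e-34 / 8.3822e-21
= 1.2586e-14 m

1.2586e-14


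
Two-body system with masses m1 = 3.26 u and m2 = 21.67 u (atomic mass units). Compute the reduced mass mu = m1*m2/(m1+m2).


mu = m1 * m2 / (m1 + m2)
= 3.26 * 21.67 / (3.26 + 21.67)
= 70.6442 / 24.93
= 2.8337 u

2.8337


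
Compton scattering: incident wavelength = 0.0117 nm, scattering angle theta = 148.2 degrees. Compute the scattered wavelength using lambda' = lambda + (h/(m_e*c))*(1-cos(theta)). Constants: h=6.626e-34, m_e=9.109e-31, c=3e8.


Compton wavelength: h/(m_e*c) = 2.4247e-12 m
d_lambda = 2.4247e-12 * (1 - cos(148.2 deg))
= 2.4247e-12 * 1.849893
= 4.4854e-12 m = 0.004485 nm
lambda' = 0.0117 + 0.004485
= 0.016185 nm

0.016185


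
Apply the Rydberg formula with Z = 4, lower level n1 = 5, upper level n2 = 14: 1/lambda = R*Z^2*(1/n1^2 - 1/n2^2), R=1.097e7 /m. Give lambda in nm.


1/lambda = R * Z^2 * (1/n1^2 - 1/n2^2)
= 1.097e7 * 4^2 * (1/5^2 - 1/14^2)
= 1.097e7 * 16 * (0.04 - 0.005102)
= 6.1253e+06 /m
lambda = 1 / 6.1253e+06
= 163.2576 nm

163.2576


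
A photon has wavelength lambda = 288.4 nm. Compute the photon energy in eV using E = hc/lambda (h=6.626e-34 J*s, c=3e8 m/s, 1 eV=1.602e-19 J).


E = hc / lambda
= (6.626e-34)(3e8) / (288.4e-9)
= 1.9878e-25 / 2.8840e-07
= 6.8925e-19 J
Converting to eV: 6.8925e-19 / 1.602e-19
= 4.3024 eV

4.3024


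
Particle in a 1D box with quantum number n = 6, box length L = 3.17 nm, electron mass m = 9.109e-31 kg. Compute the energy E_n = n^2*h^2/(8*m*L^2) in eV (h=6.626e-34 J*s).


E = n^2 * h^2 / (8 * m * L^2)
= 6^2 * (6.626e-34)^2 / (8 * 9.109e-31 * (3.17e-9)^2)
= 36 * 4.3904e-67 / (8 * 9.109e-31 * 1.0049e-17)
= 2.1584e-19 J
= 1.3473 eV

1.3473


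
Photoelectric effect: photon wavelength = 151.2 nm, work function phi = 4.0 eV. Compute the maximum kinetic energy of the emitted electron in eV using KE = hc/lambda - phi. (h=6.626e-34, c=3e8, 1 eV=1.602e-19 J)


E_photon = hc / lambda
= (6.626e-34)(3e8) / (151.2e-9)
= 1.3147e-18 J
= 8.2065 eV
KE = E_photon - phi
= 8.2065 - 4.0
= 4.2065 eV

4.2065


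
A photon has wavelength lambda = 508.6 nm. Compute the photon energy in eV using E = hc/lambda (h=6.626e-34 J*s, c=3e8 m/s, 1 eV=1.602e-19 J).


E = hc / lambda
= (6.626e-34)(3e8) / (508.6e-9)
= 1.9878e-25 / 5.0860e-07
= 3.9084e-19 J
Converting to eV: 3.9084e-19 / 1.602e-19
= 2.4397 eV

2.4397


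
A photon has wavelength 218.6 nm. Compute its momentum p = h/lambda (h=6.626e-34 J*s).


p = h / lambda
= 6.626e-34 / (218.6e-9)
= 6.626e-34 / 2.1860e-07
= 3.0311e-27 kg*m/s

3.0311e-27


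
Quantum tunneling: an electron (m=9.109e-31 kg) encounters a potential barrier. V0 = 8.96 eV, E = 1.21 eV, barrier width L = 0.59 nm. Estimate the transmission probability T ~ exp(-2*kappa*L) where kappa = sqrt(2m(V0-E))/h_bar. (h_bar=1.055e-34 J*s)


V0 - E = 7.75 eV = 1.2416e-18 J
kappa = sqrt(2 * m * (V0-E)) / h_bar
= sqrt(2 * 9.109e-31 * 1.2416e-18) / 1.055e-34
= 1.4255e+10 /m
2*kappa*L = 2 * 1.4255e+10 * 0.59e-9
= 16.8214
T = exp(-16.8214) = 4.949497e-08

4.949497e-08


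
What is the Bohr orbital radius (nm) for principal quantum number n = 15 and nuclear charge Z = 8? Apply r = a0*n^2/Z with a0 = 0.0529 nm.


r = a0 * n^2 / Z
= 0.0529 * 15^2 / 8
= 0.0529 * 225 / 8
= 1.4878 nm

1.4878


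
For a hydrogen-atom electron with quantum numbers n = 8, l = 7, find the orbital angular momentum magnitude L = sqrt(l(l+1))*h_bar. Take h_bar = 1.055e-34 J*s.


L = sqrt(l*(l+1)) * h_bar
= sqrt(7 * 8) * 1.055e-34
= sqrt(56) * 1.055e-34
= 7.4833 * 1.055e-34
= 7.8949e-34 J*s

7.8949e-34


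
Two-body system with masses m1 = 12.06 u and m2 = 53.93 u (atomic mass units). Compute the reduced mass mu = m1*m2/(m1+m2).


mu = m1 * m2 / (m1 + m2)
= 12.06 * 53.93 / (12.06 + 53.93)
= 650.3958 / 65.99
= 9.856 u

9.856


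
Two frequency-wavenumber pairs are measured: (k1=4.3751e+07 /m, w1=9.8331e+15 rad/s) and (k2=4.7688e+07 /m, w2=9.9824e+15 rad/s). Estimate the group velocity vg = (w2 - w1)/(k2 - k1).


vg = (w2 - w1) / (k2 - k1)
= (9.9824e+15 - 9.8331e+15) / (4.7688e+07 - 4.3751e+07)
= 1.4930e+14 / 3.9370e+06
= 3.7922e+07 m/s

3.7922e+07


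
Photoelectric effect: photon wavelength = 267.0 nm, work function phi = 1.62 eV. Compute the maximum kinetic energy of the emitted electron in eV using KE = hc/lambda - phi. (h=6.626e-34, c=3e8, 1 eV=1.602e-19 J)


E_photon = hc / lambda
= (6.626e-34)(3e8) / (267.0e-9)
= 7.4449e-19 J
= 4.6473 eV
KE = E_photon - phi
= 4.6473 - 1.62
= 3.0273 eV

3.0273


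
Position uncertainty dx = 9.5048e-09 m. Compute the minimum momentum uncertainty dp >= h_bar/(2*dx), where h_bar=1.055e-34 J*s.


dp = h_bar / (2 * dx)
= 1.055e-34 / (2 * 9.5048e-09)
= 1.055e-34 / 1.9010e-08
= 5.5498e-27 kg*m/s

5.5498e-27


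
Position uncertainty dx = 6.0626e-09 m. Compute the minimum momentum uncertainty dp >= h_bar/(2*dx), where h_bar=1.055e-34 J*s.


dp = h_bar / (2 * dx)
= 1.055e-34 / (2 * 6.0626e-09)
= 1.055e-34 / 1.2125e-08
= 8.7009e-27 kg*m/s

8.7009e-27


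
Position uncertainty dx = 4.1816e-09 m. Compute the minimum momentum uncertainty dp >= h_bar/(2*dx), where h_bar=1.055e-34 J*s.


dp = h_bar / (2 * dx)
= 1.055e-34 / (2 * 4.1816e-09)
= 1.055e-34 / 8.3632e-09
= 1.2615e-26 kg*m/s

1.2615e-26


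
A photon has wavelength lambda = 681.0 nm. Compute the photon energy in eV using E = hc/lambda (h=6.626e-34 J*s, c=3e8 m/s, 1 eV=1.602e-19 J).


E = hc / lambda
= (6.626e-34)(3e8) / (681.0e-9)
= 1.9878e-25 / 6.8100e-07
= 2.9189e-19 J
Converting to eV: 2.9189e-19 / 1.602e-19
= 1.8221 eV

1.8221


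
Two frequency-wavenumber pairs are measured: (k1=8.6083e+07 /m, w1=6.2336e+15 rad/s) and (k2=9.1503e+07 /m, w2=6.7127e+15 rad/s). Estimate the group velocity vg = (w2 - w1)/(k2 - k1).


vg = (w2 - w1) / (k2 - k1)
= (6.7127e+15 - 6.2336e+15) / (9.1503e+07 - 8.6083e+07)
= 4.7910e+14 / 5.4200e+06
= 8.8395e+07 m/s

8.8395e+07


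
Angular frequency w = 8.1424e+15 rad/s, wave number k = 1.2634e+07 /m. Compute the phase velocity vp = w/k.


vp = w / k
= 8.1424e+15 / 1.2634e+07
= 6.4448e+08 m/s

6.4448e+08


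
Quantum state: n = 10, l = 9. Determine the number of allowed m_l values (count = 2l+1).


m_l ranges from -l to +l in integer steps
So m_l goes from -9 to +9
Count = 2l + 1 = 2*9 + 1
= 19

19


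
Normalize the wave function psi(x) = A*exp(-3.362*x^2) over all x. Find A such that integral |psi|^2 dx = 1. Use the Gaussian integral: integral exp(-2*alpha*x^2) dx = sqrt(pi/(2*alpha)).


integral |psi|^2 dx = A^2 * sqrt(pi/(2*alpha)) = 1
A^2 = sqrt(2*alpha/pi)
= sqrt(2 * 3.362 / pi)
= 1.462982
A = sqrt(1.462982)
= 1.2095

1.2095


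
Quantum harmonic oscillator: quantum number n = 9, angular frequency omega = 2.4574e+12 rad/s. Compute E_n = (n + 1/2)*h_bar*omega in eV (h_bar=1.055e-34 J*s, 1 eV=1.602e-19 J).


E = (n + 1/2) * h_bar * omega
= (9 + 0.5) * 1.055e-34 * 2.4574e+12
= 9.5 * 2.5926e-22
= 2.4629e-21 J
= 0.0154 eV

0.0154


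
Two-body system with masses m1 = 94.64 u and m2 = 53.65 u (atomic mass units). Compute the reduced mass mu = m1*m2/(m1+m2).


mu = m1 * m2 / (m1 + m2)
= 94.64 * 53.65 / (94.64 + 53.65)
= 5077.436 / 148.29
= 34.2399 u

34.2399


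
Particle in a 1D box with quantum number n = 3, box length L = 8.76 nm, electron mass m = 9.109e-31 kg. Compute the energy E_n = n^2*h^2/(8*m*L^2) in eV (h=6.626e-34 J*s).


E = n^2 * h^2 / (8 * m * L^2)
= 3^2 * (6.626e-34)^2 / (8 * 9.109e-31 * (8.76e-9)^2)
= 9 * 4.3904e-67 / (8 * 9.109e-31 * 7.6738e-17)
= 7.0660e-21 J
= 0.0441 eV

0.0441


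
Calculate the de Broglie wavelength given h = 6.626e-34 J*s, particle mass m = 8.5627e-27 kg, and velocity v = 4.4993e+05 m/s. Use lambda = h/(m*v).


lambda = h / (m * v)
= 6.626e-34 / (8.5627e-27 * 4.4993e+05)
= 6.626e-34 / 3.8526e-21
= 1.7199e-13 m

1.7199e-13


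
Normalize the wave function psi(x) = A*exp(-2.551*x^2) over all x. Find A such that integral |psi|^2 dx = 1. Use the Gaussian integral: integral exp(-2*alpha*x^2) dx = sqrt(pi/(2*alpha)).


integral |psi|^2 dx = A^2 * sqrt(pi/(2*alpha)) = 1
A^2 = sqrt(2*alpha/pi)
= sqrt(2 * 2.551 / pi)
= 1.274369
A = sqrt(1.274369)
= 1.1289

1.1289


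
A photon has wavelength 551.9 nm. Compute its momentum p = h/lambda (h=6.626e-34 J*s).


p = h / lambda
= 6.626e-34 / (551.9e-9)
= 6.626e-34 / 5.5190e-07
= 1.2006e-27 kg*m/s

1.2006e-27


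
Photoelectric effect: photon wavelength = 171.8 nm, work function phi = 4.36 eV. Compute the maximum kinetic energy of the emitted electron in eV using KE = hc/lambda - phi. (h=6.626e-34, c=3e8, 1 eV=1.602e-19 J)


E_photon = hc / lambda
= (6.626e-34)(3e8) / (171.8e-9)
= 1.1570e-18 J
= 7.2225 eV
KE = E_photon - phi
= 7.2225 - 4.36
= 2.8625 eV

2.8625


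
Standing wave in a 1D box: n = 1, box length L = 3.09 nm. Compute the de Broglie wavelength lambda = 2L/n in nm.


lambda = 2L / n
= 2 * 3.09 / 1
= 6.18 / 1
= 6.18 nm

6.18


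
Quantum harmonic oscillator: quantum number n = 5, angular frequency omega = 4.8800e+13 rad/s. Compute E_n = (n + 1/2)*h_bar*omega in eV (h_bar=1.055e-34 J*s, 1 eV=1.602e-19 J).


E = (n + 1/2) * h_bar * omega
= (5 + 0.5) * 1.055e-34 * 4.8800e+13
= 5.5 * 5.1484e-21
= 2.8316e-20 J
= 0.1768 eV

0.1768


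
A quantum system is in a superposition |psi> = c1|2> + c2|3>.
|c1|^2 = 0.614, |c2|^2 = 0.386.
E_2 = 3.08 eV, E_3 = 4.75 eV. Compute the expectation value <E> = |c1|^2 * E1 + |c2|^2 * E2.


<E> = |c1|^2 * E1 + |c2|^2 * E2
= 0.614 * 3.08 + 0.386 * 4.75
= 1.8911 + 1.8335
= 3.7246 eV

3.7246


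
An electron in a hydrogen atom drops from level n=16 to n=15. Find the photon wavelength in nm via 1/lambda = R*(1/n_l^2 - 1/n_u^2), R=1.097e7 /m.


1/lambda = R * (1/n_l^2 - 1/n_u^2)
= 1.097e7 * (1/15^2 - 1/16^2)
= 1.097e7 * (0.004444 - 0.003906)
= 1.097e7 * 0.000538
= 5.9040e+03 /m
lambda = 1 / 5.9040e+03 = 169376.893 nm

169376.893


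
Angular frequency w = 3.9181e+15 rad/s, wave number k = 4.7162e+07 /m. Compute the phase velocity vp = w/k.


vp = w / k
= 3.9181e+15 / 4.7162e+07
= 8.3077e+07 m/s

8.3077e+07


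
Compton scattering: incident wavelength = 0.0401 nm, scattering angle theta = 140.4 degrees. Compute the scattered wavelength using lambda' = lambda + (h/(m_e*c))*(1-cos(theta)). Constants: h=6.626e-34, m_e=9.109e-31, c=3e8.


Compton wavelength: h/(m_e*c) = 2.4247e-12 m
d_lambda = 2.4247e-12 * (1 - cos(140.4 deg))
= 2.4247e-12 * 1.770513
= 4.2930e-12 m = 0.004293 nm
lambda' = 0.0401 + 0.004293
= 0.044393 nm

0.044393


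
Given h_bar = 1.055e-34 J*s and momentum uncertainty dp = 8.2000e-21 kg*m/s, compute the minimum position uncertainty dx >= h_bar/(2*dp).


dx = h_bar / (2 * dp)
= 1.055e-34 / (2 * 8.2000e-21)
= 1.055e-34 / 1.6400e-20
= 6.4329e-15 m

6.4329e-15


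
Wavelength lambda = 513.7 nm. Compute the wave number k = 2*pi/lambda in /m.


k = 2 * pi / lambda
= 6.2832 / (513.7e-9)
= 6.2832 / 5.1370e-07
= 1.2231e+07 /m

1.2231e+07


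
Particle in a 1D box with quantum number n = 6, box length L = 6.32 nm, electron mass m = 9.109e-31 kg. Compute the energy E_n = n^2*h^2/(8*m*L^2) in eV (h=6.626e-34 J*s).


E = n^2 * h^2 / (8 * m * L^2)
= 6^2 * (6.626e-34)^2 / (8 * 9.109e-31 * (6.32e-9)^2)
= 36 * 4.3904e-67 / (8 * 9.109e-31 * 3.9942e-17)
= 5.4301e-20 J
= 0.339 eV

0.339


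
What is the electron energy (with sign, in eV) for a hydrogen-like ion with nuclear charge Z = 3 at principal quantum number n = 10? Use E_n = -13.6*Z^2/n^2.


E_n = -13.6 * Z^2 / n^2
= -13.6 * 3^2 / 10^2
= -13.6 * 9 / 100
= -1.224 eV

-1.224


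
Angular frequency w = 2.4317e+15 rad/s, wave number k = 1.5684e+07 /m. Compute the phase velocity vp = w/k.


vp = w / k
= 2.4317e+15 / 1.5684e+07
= 1.5504e+08 m/s

1.5504e+08


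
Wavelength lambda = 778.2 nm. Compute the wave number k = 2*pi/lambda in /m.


k = 2 * pi / lambda
= 6.2832 / (778.2e-9)
= 6.2832 / 7.7820e-07
= 8.0740e+06 /m

8.0740e+06


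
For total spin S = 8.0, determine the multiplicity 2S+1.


Spin multiplicity = 2S + 1
= 2 * 8.0 + 1
= 16.0 + 1
= 17

17


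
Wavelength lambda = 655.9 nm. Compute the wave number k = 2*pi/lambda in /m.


k = 2 * pi / lambda
= 6.2832 / (655.9e-9)
= 6.2832 / 6.5590e-07
= 9.5795e+06 /m

9.5795e+06


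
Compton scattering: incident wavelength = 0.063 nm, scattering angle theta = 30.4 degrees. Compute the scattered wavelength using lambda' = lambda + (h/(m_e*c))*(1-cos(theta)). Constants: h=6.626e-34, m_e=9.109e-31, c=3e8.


Compton wavelength: h/(m_e*c) = 2.4247e-12 m
d_lambda = 2.4247e-12 * (1 - cos(30.4 deg))
= 2.4247e-12 * 0.137486
= 3.3336e-13 m = 0.000333 nm
lambda' = 0.063 + 0.000333
= 0.063333 nm

0.063333


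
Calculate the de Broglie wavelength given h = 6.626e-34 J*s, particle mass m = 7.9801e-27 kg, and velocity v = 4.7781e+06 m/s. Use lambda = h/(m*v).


lambda = h / (m * v)
= 6.626e-34 / (7.9801e-27 * 4.7781e+06)
= 6.626e-34 / 3.8130e-20
= 1.7378e-14 m

1.7378e-14


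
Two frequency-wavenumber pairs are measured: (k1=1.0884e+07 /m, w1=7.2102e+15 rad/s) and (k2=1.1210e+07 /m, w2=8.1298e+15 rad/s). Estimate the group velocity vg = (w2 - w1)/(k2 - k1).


vg = (w2 - w1) / (k2 - k1)
= (8.1298e+15 - 7.2102e+15) / (1.1210e+07 - 1.0884e+07)
= 9.1960e+14 / 3.2600e+05
= 2.8209e+09 m/s

2.8209e+09


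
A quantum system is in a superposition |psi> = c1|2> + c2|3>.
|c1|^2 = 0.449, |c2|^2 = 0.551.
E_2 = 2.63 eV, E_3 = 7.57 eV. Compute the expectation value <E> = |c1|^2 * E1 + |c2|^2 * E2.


<E> = |c1|^2 * E1 + |c2|^2 * E2
= 0.449 * 2.63 + 0.551 * 7.57
= 1.1809 + 4.1711
= 5.3519 eV

5.3519


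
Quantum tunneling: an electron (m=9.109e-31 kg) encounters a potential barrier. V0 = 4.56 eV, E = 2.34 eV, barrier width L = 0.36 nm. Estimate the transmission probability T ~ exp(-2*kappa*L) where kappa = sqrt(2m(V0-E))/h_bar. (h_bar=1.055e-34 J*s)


V0 - E = 2.22 eV = 3.5564e-19 J
kappa = sqrt(2 * m * (V0-E)) / h_bar
= sqrt(2 * 9.109e-31 * 3.5564e-19) / 1.055e-34
= 7.6297e+09 /m
2*kappa*L = 2 * 7.6297e+09 * 0.36e-9
= 5.4934
T = exp(-5.4934) = 4.113994e-03

4.113994e-03


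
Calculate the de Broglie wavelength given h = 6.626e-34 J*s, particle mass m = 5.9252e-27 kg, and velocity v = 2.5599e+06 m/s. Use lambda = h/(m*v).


lambda = h / (m * v)
= 6.626e-34 / (5.9252e-27 * 2.5599e+06)
= 6.626e-34 / 1.5168e-20
= 4.3684e-14 m

4.3684e-14


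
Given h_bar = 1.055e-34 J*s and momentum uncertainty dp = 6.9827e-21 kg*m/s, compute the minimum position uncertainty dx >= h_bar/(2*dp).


dx = h_bar / (2 * dp)
= 1.055e-34 / (2 * 6.9827e-21)
= 1.055e-34 / 1.3965e-20
= 7.5544e-15 m

7.5544e-15


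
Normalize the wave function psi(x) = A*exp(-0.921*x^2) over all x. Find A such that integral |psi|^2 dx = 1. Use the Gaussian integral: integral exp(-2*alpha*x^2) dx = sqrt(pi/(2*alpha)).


integral |psi|^2 dx = A^2 * sqrt(pi/(2*alpha)) = 1
A^2 = sqrt(2*alpha/pi)
= sqrt(2 * 0.921 / pi)
= 0.76572
A = sqrt(0.76572)
= 0.8751

0.8751


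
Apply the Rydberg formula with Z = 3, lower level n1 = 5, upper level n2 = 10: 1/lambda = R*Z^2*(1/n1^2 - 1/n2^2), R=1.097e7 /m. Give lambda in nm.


1/lambda = R * Z^2 * (1/n1^2 - 1/n2^2)
= 1.097e7 * 3^2 * (1/5^2 - 1/10^2)
= 1.097e7 * 9 * (0.04 - 0.01)
= 2.9619e+06 /m
lambda = 1 / 2.9619e+06
= 337.6211 nm

337.6211


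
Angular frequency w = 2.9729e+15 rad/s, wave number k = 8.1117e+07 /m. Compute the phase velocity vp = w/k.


vp = w / k
= 2.9729e+15 / 8.1117e+07
= 3.6650e+07 m/s

3.6650e+07


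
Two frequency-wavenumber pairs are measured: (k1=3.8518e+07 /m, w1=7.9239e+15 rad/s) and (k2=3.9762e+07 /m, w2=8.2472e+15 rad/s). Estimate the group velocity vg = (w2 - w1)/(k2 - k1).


vg = (w2 - w1) / (k2 - k1)
= (8.2472e+15 - 7.9239e+15) / (3.9762e+07 - 3.8518e+07)
= 3.2330e+14 / 1.2440e+06
= 2.5989e+08 m/s

2.5989e+08


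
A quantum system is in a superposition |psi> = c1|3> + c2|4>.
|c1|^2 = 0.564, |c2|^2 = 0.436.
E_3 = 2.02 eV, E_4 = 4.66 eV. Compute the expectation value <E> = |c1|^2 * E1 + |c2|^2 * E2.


<E> = |c1|^2 * E1 + |c2|^2 * E2
= 0.564 * 2.02 + 0.436 * 4.66
= 1.1393 + 2.0318
= 3.171 eV

3.171


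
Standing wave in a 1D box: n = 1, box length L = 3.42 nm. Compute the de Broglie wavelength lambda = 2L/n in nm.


lambda = 2L / n
= 2 * 3.42 / 1
= 6.84 / 1
= 6.84 nm

6.84


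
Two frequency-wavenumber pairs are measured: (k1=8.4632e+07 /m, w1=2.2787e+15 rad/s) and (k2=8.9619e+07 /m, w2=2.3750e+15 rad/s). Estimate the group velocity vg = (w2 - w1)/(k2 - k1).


vg = (w2 - w1) / (k2 - k1)
= (2.3750e+15 - 2.2787e+15) / (8.9619e+07 - 8.4632e+07)
= 9.6300e+13 / 4.9870e+06
= 1.9310e+07 m/s

1.9310e+07


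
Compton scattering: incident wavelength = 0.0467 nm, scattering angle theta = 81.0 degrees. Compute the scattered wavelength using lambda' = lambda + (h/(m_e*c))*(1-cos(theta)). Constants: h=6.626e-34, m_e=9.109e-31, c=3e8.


Compton wavelength: h/(m_e*c) = 2.4247e-12 m
d_lambda = 2.4247e-12 * (1 - cos(81.0 deg))
= 2.4247e-12 * 0.843566
= 2.0454e-12 m = 0.002045 nm
lambda' = 0.0467 + 0.002045
= 0.048745 nm

0.048745


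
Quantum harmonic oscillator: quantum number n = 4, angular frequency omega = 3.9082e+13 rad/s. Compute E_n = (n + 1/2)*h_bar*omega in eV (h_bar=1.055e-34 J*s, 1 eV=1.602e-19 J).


E = (n + 1/2) * h_bar * omega
= (4 + 0.5) * 1.055e-34 * 3.9082e+13
= 4.5 * 4.1232e-21
= 1.8554e-20 J
= 0.1158 eV

0.1158


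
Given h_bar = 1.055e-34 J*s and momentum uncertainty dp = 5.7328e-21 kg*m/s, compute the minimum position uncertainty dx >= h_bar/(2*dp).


dx = h_bar / (2 * dp)
= 1.055e-34 / (2 * 5.7328e-21)
= 1.055e-34 / 1.1466e-20
= 9.2014e-15 m

9.2014e-15


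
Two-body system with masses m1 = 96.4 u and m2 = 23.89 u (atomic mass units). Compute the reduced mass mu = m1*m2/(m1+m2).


mu = m1 * m2 / (m1 + m2)
= 96.4 * 23.89 / (96.4 + 23.89)
= 2302.996 / 120.29
= 19.1454 u

19.1454


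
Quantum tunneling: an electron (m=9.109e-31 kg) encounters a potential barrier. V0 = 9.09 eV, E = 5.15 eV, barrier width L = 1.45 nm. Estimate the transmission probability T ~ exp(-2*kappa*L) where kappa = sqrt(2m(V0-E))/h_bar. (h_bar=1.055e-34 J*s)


V0 - E = 3.94 eV = 6.3119e-19 J
kappa = sqrt(2 * m * (V0-E)) / h_bar
= sqrt(2 * 9.109e-31 * 6.3119e-19) / 1.055e-34
= 1.0164e+10 /m
2*kappa*L = 2 * 1.0164e+10 * 1.45e-9
= 29.4765
T = exp(-29.4765) = 1.579567e-13

1.579567e-13


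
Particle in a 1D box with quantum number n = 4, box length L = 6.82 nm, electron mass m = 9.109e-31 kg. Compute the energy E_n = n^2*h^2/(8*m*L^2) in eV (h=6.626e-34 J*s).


E = n^2 * h^2 / (8 * m * L^2)
= 4^2 * (6.626e-34)^2 / (8 * 9.109e-31 * (6.82e-9)^2)
= 16 * 4.3904e-67 / (8 * 9.109e-31 * 4.6512e-17)
= 2.0725e-20 J
= 0.1294 eV

0.1294


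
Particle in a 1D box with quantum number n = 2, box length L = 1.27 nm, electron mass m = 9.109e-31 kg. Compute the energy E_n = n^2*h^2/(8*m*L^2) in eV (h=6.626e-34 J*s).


E = n^2 * h^2 / (8 * m * L^2)
= 2^2 * (6.626e-34)^2 / (8 * 9.109e-31 * (1.27e-9)^2)
= 4 * 4.3904e-67 / (8 * 9.109e-31 * 1.6129e-18)
= 1.4942e-19 J
= 0.9327 eV

0.9327


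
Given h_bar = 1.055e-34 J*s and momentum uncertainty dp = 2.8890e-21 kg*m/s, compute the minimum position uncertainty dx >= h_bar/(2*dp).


dx = h_bar / (2 * dp)
= 1.055e-34 / (2 * 2.8890e-21)
= 1.055e-34 / 5.7780e-21
= 1.8259e-14 m

1.8259e-14


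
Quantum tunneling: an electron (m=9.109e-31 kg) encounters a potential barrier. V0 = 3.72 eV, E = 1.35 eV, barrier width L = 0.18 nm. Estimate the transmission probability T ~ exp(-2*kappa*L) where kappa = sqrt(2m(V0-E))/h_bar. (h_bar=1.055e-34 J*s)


V0 - E = 2.37 eV = 3.7967e-19 J
kappa = sqrt(2 * m * (V0-E)) / h_bar
= sqrt(2 * 9.109e-31 * 3.7967e-19) / 1.055e-34
= 7.8832e+09 /m
2*kappa*L = 2 * 7.8832e+09 * 0.18e-9
= 2.838
T = exp(-2.838) = 5.854515e-02

5.854515e-02


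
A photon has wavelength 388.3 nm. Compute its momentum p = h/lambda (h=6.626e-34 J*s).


p = h / lambda
= 6.626e-34 / (388.3e-9)
= 6.626e-34 / 3.8830e-07
= 1.7064e-27 kg*m/s

1.7064e-27


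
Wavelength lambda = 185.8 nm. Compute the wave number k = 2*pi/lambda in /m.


k = 2 * pi / lambda
= 6.2832 / (185.8e-9)
= 6.2832 / 1.8580e-07
= 3.3817e+07 /m

3.3817e+07


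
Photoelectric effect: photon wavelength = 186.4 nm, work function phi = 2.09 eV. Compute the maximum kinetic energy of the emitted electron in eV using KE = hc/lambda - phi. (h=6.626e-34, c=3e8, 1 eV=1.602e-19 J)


E_photon = hc / lambda
= (6.626e-34)(3e8) / (186.4e-9)
= 1.0664e-18 J
= 6.6568 eV
KE = E_photon - phi
= 6.6568 - 2.09
= 4.5668 eV

4.5668


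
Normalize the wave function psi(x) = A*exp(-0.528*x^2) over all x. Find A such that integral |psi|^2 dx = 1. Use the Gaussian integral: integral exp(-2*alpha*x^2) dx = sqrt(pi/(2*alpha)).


integral |psi|^2 dx = A^2 * sqrt(pi/(2*alpha)) = 1
A^2 = sqrt(2*alpha/pi)
= sqrt(2 * 0.528 / pi)
= 0.579772
A = sqrt(0.579772)
= 0.7614

0.7614


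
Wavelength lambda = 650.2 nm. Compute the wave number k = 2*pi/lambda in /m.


k = 2 * pi / lambda
= 6.2832 / (650.2e-9)
= 6.2832 / 6.5020e-07
= 9.6635e+06 /m

9.6635e+06


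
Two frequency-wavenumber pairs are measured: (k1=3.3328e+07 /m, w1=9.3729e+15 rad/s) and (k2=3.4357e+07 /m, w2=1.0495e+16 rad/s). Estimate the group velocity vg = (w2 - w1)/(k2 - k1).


vg = (w2 - w1) / (k2 - k1)
= (1.0495e+16 - 9.3729e+15) / (3.4357e+07 - 3.3328e+07)
= 1.1221e+15 / 1.0290e+06
= 1.0905e+09 m/s

1.0905e+09


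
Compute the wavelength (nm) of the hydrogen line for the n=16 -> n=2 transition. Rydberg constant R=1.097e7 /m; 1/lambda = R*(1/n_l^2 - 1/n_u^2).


1/lambda = R * (1/n_l^2 - 1/n_u^2)
= 1.097e7 * (1/2^2 - 1/16^2)
= 1.097e7 * (0.25 - 0.003906)
= 1.097e7 * 0.246094
= 2.6996e+06 /m
lambda = 1 / 2.6996e+06 = 370.4186 nm

370.4186


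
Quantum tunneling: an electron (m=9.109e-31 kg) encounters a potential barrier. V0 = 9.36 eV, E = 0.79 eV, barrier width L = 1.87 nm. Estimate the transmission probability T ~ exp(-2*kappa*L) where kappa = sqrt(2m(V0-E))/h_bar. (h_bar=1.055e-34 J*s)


V0 - E = 8.57 eV = 1.3729e-18 J
kappa = sqrt(2 * m * (V0-E)) / h_bar
= sqrt(2 * 9.109e-31 * 1.3729e-18) / 1.055e-34
= 1.4991e+10 /m
2*kappa*L = 2 * 1.4991e+10 * 1.87e-9
= 56.0649
T = exp(-56.0649) = 4.480406e-25

4.480406e-25


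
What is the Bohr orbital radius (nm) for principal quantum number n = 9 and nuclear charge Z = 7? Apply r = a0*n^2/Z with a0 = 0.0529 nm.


r = a0 * n^2 / Z
= 0.0529 * 9^2 / 7
= 0.0529 * 81 / 7
= 0.6121 nm

0.6121


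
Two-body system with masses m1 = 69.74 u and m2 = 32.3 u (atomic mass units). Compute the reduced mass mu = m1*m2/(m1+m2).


mu = m1 * m2 / (m1 + m2)
= 69.74 * 32.3 / (69.74 + 32.3)
= 2252.602 / 102.04
= 22.0757 u

22.0757


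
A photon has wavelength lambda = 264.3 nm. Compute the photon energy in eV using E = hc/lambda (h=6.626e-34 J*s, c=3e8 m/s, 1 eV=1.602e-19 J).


E = hc / lambda
= (6.626e-34)(3e8) / (264.3e-9)
= 1.9878e-25 / 2.6430e-07
= 7.5210e-19 J
Converting to eV: 7.5210e-19 / 1.602e-19
= 4.6948 eV

4.6948


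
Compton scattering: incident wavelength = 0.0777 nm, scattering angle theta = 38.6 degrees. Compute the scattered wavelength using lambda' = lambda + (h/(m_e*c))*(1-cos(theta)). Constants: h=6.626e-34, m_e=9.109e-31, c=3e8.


Compton wavelength: h/(m_e*c) = 2.4247e-12 m
d_lambda = 2.4247e-12 * (1 - cos(38.6 deg))
= 2.4247e-12 * 0.21848
= 5.2975e-13 m = 0.00053 nm
lambda' = 0.0777 + 0.00053
= 0.07823 nm

0.07823


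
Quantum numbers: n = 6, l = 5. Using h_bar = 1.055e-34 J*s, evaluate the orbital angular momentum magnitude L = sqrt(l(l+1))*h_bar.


L = sqrt(l*(l+1)) * h_bar
= sqrt(5 * 6) * 1.055e-34
= sqrt(30) * 1.055e-34
= 5.4772 * 1.055e-34
= 5.7785e-34 J*s

5.7785e-34


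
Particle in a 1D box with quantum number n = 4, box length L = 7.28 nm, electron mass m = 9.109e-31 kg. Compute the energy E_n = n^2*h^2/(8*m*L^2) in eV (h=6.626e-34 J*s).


E = n^2 * h^2 / (8 * m * L^2)
= 4^2 * (6.626e-34)^2 / (8 * 9.109e-31 * (7.28e-9)^2)
= 16 * 4.3904e-67 / (8 * 9.109e-31 * 5.2998e-17)
= 1.8189e-20 J
= 0.1135 eV

0.1135


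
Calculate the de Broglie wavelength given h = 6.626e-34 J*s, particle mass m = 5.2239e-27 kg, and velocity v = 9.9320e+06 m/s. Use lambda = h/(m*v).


lambda = h / (m * v)
= 6.626e-34 / (5.2239e-27 * 9.9320e+06)
= 6.626e-34 / 5.1884e-20
= 1.2771e-14 m

1.2771e-14


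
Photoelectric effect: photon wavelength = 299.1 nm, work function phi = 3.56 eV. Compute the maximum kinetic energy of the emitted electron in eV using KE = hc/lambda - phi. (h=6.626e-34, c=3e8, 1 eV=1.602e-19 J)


E_photon = hc / lambda
= (6.626e-34)(3e8) / (299.1e-9)
= 6.6459e-19 J
= 4.1485 eV
KE = E_photon - phi
= 4.1485 - 3.56
= 0.5885 eV

0.5885


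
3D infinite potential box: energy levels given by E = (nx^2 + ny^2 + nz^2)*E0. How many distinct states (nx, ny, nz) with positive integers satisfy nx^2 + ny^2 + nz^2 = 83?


Enumerate all (nx, ny, nz) with nx^2 + ny^2 + nz^2 = 83:
(1,1,9)
(1,9,1)
(3,5,7)
(3,7,5)
(5,3,7)
(5,7,3)
(7,3,5)
(7,5,3)
(9,1,1)
Total degeneracy = 9

9


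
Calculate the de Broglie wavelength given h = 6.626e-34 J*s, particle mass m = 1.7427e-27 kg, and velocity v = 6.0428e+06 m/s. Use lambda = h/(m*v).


lambda = h / (m * v)
= 6.626e-34 / (1.7427e-27 * 6.0428e+06)
= 6.626e-34 / 1.0531e-20
= 6.2920e-14 m

6.2920e-14


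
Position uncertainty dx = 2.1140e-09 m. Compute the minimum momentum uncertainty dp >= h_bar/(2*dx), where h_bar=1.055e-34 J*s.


dp = h_bar / (2 * dx)
= 1.055e-34 / (2 * 2.1140e-09)
= 1.055e-34 / 4.2280e-09
= 2.4953e-26 kg*m/s

2.4953e-26


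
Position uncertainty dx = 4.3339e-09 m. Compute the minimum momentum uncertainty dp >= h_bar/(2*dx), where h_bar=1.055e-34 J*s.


dp = h_bar / (2 * dx)
= 1.055e-34 / (2 * 4.3339e-09)
= 1.055e-34 / 8.6678e-09
= 1.2171e-26 kg*m/s

1.2171e-26


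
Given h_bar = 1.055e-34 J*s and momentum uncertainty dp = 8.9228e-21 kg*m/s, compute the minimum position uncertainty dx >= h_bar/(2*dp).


dx = h_bar / (2 * dp)
= 1.055e-34 / (2 * 8.9228e-21)
= 1.055e-34 / 1.7846e-20
= 5.9118e-15 m

5.9118e-15


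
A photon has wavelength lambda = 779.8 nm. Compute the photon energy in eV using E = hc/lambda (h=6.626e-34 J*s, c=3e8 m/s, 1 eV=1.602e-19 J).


E = hc / lambda
= (6.626e-34)(3e8) / (779.8e-9)
= 1.9878e-25 / 7.7980e-07
= 2.5491e-19 J
Converting to eV: 2.5491e-19 / 1.602e-19
= 1.5912 eV

1.5912


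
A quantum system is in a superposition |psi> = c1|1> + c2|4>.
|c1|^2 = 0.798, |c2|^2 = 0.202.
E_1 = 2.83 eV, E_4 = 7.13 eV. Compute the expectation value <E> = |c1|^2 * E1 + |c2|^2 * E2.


<E> = |c1|^2 * E1 + |c2|^2 * E2
= 0.798 * 2.83 + 0.202 * 7.13
= 2.2583 + 1.4403
= 3.6986 eV

3.6986


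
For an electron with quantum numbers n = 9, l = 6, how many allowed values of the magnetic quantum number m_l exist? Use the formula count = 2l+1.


m_l ranges from -l to +l in integer steps
So m_l goes from -6 to +6
Count = 2l + 1 = 2*6 + 1
= 13

13
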